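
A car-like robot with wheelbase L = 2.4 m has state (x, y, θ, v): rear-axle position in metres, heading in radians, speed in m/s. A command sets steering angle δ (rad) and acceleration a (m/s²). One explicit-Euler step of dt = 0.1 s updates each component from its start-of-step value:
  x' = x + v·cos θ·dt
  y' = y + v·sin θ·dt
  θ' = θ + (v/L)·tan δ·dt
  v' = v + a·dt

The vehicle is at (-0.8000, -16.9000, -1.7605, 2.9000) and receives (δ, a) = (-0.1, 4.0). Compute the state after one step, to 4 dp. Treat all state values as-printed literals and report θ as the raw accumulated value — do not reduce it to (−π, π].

(-0.8547, -17.1848, -1.7726, 3.3000)

x' = -0.8000 + 2.9000·cos(-1.7605)·0.1 = -0.8547
y' = -16.9000 + 2.9000·sin(-1.7605)·0.1 = -17.1848
θ' = -1.7605 + (2.9000/2.4)·tan(-0.1)·0.1 = -1.7726
v' = 2.9000 + 4.0000·0.1 = 3.3000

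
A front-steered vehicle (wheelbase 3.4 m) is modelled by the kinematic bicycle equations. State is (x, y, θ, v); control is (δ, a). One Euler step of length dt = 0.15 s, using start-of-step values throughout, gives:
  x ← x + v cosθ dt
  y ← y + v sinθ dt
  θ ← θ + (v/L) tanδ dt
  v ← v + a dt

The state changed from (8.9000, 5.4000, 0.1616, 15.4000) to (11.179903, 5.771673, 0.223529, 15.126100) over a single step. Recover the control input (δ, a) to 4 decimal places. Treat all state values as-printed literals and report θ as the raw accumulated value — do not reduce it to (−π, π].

δ = 0.0909, a = -1.8260

a = (v'−v)/dt = (-0.273900)/0.15 = -1.8260
Δθ = θ'−θ = 0.061929;  (v·dt/L) = 15.4000·0.15/3.4 = 0.679412
tan δ = Δθ·L/(v·dt) = 0.091151  →  δ = 0.0909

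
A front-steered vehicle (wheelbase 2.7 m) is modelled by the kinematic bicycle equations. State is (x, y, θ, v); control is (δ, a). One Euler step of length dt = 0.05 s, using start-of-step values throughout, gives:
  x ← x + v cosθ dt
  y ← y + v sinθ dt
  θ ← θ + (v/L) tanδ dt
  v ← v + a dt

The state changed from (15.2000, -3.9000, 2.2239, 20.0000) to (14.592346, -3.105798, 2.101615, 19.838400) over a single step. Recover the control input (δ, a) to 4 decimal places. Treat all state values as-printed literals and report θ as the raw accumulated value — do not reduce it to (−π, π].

a = (v'−v)/dt = (-0.161600)/0.05 = -3.2320
Δθ = θ'−θ = -0.122285;  (v·dt/L) = 20.0000·0.05/2.7 = 0.370370
tan δ = Δθ·L/(v·dt) = -0.330170  →  δ = -0.3189

δ = -0.3189, a = -3.2320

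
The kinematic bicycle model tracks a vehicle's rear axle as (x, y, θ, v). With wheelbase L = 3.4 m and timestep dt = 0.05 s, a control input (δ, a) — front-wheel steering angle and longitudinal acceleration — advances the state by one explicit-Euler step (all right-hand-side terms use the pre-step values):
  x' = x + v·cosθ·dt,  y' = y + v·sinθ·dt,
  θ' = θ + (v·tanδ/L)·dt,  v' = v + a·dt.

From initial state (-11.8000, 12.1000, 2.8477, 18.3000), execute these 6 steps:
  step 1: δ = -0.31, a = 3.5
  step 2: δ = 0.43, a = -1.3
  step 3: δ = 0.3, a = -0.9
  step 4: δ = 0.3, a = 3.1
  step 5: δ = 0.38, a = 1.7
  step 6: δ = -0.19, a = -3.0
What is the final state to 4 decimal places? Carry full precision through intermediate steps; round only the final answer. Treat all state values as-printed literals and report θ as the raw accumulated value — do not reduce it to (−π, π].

after step 1 (δ=-0.31, a=3.5): (-12.675768, 12.365057, 2.761494, 18.475000)
after step 2 (δ=0.43, a=-1.3): (-13.533588, 12.707780, 2.886098, 18.410000)
after step 3 (δ=0.3, a=-0.9): (-14.424207, 12.940412, 2.969846, 18.365000)
after step 4 (δ=0.3, a=3.1): (-15.328948, 13.097345, 3.053389, 18.520000)
after step 5 (δ=0.38, a=1.7): (-16.251348, 13.178915, 3.162171, 18.605000)
after step 6 (δ=-0.19, a=-3.0): (-17.181401, 13.159774, 3.109551, 18.455000)

(-17.1814, 13.1598, 3.1096, 18.4550)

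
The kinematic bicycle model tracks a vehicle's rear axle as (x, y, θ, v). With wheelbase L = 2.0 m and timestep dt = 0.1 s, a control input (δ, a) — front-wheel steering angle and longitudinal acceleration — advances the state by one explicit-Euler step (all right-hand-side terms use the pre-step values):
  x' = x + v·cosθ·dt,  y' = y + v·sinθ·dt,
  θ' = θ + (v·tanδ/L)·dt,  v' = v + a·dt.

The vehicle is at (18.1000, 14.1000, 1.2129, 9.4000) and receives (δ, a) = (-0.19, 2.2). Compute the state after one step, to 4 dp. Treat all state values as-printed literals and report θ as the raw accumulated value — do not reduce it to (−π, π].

(18.4293, 14.9804, 1.1225, 9.6200)

x' = 18.1000 + 9.4000·cos(1.2129)·0.1 = 18.4293
y' = 14.1000 + 9.4000·sin(1.2129)·0.1 = 14.9804
θ' = 1.2129 + (9.4000/2.0)·tan(-0.19)·0.1 = 1.1225
v' = 9.4000 + 2.2000·0.1 = 9.6200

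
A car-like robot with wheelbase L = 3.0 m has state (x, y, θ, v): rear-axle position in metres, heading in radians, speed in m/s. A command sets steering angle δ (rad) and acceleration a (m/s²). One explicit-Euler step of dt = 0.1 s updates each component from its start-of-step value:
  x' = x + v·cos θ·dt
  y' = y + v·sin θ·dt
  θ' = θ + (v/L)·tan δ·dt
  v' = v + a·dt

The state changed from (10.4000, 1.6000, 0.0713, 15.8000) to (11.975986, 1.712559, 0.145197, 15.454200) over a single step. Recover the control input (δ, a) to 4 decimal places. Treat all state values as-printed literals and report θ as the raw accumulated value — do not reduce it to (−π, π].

a = (v'−v)/dt = (-0.345800)/0.1 = -3.4580
Δθ = θ'−θ = 0.073897;  (v·dt/L) = 15.8000·0.1/3.0 = 0.526667
tan δ = Δθ·L/(v·dt) = 0.140311  →  δ = 0.1394

δ = 0.1394, a = -3.4580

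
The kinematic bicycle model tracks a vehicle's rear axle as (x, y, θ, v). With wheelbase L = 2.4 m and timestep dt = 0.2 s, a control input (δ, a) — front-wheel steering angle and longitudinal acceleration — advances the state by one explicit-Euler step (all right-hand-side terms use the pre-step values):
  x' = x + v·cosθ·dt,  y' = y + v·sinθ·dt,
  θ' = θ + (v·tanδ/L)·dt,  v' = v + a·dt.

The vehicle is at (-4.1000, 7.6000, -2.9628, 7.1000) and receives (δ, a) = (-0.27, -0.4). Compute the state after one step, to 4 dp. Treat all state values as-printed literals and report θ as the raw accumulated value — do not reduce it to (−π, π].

(-5.4974, 7.3475, -3.1265, 7.0200)

x' = -4.1000 + 7.1000·cos(-2.9628)·0.2 = -5.4974
y' = 7.6000 + 7.1000·sin(-2.9628)·0.2 = 7.3475
θ' = -2.9628 + (7.1000/2.4)·tan(-0.27)·0.2 = -3.1265
v' = 7.1000 − 0.4000·0.2 = 7.0200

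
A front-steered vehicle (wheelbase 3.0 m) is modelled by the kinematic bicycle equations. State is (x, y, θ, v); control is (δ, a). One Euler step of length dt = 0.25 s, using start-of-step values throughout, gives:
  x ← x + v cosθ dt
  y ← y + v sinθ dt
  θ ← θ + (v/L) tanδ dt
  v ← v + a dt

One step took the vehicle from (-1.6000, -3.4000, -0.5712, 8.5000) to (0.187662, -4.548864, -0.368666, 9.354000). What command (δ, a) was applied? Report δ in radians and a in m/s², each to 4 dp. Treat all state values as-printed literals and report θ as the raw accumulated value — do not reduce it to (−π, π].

δ = 0.2785, a = 3.4160

a = (v'−v)/dt = (0.854000)/0.25 = 3.4160
Δθ = θ'−θ = 0.202534;  (v·dt/L) = 8.5000·0.25/3.0 = 0.708333
tan δ = Δθ·L/(v·dt) = 0.285930  →  δ = 0.2785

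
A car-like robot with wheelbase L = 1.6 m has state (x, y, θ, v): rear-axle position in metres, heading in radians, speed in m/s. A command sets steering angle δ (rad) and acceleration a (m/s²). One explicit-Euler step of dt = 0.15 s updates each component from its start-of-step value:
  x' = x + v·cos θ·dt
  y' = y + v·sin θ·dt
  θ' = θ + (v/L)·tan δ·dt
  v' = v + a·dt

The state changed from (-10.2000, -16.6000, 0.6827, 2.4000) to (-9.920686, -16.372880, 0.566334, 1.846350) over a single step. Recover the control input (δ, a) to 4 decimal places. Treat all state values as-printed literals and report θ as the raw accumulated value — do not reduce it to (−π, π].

δ = -0.4773, a = -3.6910

a = (v'−v)/dt = (-0.553650)/0.15 = -3.6910
Δθ = θ'−θ = -0.116366;  (v·dt/L) = 2.4000·0.15/1.6 = 0.225000
tan δ = Δθ·L/(v·dt) = -0.517182  →  δ = -0.4773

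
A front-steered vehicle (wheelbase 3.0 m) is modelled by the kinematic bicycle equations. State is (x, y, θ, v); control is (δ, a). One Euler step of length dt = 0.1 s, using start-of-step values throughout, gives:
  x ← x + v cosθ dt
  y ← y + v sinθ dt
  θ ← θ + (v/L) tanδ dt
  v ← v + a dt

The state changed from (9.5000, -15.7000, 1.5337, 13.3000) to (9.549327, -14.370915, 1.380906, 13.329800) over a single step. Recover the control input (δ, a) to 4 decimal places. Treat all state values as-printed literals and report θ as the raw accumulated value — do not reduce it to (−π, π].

a = (v'−v)/dt = (0.029800)/0.1 = 0.2980
Δθ = θ'−θ = -0.152794;  (v·dt/L) = 13.3000·0.1/3.0 = 0.443333
tan δ = Δθ·L/(v·dt) = -0.344648  →  δ = -0.3319

δ = -0.3319, a = 0.2980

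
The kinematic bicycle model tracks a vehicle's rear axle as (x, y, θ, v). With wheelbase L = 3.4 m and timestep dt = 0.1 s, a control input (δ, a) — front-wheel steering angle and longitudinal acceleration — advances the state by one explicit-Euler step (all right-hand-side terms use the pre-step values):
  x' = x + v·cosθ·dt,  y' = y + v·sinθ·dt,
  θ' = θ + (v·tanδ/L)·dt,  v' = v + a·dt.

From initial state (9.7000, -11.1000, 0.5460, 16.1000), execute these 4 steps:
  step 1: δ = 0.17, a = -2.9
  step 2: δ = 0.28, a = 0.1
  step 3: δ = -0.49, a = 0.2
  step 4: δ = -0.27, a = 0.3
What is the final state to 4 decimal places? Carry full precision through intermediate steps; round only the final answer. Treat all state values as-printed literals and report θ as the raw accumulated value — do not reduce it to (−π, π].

(14.8818, -7.4678, 0.3839, 15.8700)

after step 1 (δ=0.17, a=-2.9): (11.075920, -10.263971, 0.627285, 15.810000)
after step 2 (δ=0.28, a=0.1): (12.355936, -9.336005, 0.760997, 15.820000)
after step 3 (δ=-0.49, a=0.2): (13.501539, -8.244988, 0.512815, 15.840000)
after step 4 (δ=-0.27, a=0.3): (14.881784, -7.467827, 0.383878, 15.870000)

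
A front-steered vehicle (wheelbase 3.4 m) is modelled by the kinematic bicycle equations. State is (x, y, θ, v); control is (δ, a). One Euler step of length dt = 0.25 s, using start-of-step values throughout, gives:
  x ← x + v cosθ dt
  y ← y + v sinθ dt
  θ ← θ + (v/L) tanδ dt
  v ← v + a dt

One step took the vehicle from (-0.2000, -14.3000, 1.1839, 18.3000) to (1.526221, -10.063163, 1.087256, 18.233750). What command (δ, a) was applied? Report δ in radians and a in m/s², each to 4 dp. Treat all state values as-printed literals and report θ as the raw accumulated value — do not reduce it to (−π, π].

a = (v'−v)/dt = (-0.066250)/0.25 = -0.2650
Δθ = θ'−θ = -0.096644;  (v·dt/L) = 18.3000·0.25/3.4 = 1.345588
tan δ = Δθ·L/(v·dt) = -0.071823  →  δ = -0.0717

δ = -0.0717, a = -0.2650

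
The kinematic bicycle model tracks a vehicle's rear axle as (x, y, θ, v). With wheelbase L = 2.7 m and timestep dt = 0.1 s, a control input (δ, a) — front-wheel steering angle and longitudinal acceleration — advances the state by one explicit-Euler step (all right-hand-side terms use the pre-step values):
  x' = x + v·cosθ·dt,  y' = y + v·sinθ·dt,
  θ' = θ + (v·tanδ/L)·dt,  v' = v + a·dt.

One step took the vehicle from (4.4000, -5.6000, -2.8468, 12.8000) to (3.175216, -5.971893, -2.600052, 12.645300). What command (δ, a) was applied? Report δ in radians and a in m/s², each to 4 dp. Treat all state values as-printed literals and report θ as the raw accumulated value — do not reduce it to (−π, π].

δ = 0.4799, a = -1.5470

a = (v'−v)/dt = (-0.154700)/0.1 = -1.5470
Δθ = θ'−θ = 0.246748;  (v·dt/L) = 12.8000·0.1/2.7 = 0.474074
tan δ = Δθ·L/(v·dt) = 0.520484  →  δ = 0.4799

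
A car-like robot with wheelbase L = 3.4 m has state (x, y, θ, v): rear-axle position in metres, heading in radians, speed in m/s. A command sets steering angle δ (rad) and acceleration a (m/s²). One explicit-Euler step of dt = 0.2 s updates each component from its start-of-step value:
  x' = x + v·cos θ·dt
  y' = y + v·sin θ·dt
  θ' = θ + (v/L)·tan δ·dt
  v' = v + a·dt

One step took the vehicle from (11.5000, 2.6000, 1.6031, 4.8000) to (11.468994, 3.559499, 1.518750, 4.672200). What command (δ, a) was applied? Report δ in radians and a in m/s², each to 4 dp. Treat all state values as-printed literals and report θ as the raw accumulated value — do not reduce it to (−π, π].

δ = -0.2903, a = -0.6390

a = (v'−v)/dt = (-0.127800)/0.2 = -0.6390
Δθ = θ'−θ = -0.084350;  (v·dt/L) = 4.8000·0.2/3.4 = 0.282353
tan δ = Δθ·L/(v·dt) = -0.298740  →  δ = -0.2903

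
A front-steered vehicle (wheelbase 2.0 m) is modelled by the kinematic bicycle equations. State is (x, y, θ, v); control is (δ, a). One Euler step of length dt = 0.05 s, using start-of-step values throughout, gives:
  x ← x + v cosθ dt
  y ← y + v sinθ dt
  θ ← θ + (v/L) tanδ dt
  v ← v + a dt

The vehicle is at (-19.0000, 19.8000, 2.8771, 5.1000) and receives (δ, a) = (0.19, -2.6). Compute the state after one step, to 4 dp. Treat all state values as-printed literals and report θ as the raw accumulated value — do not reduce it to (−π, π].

x' = -19.0000 + 5.1000·cos(2.8771)·0.05 = -19.2461
y' = 19.8000 + 5.1000·sin(2.8771)·0.05 = 19.8667
θ' = 2.8771 + (5.1000/2.0)·tan(0.19)·0.05 = 2.9016
v' = 5.1000 − 2.6000·0.05 = 4.9700

(-19.2461, 19.8667, 2.9016, 4.9700)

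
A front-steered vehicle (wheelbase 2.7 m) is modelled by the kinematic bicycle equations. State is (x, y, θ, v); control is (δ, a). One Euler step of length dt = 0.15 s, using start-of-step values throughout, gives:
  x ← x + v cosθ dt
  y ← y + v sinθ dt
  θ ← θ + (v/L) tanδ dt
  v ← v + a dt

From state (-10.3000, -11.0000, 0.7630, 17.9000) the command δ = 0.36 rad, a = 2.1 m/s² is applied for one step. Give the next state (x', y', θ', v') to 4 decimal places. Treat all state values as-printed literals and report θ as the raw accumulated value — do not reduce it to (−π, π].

(-8.3594, -9.1444, 1.1373, 18.2150)

x' = -10.3000 + 17.9000·cos(0.7630)·0.15 = -8.3594
y' = -11.0000 + 17.9000·sin(0.7630)·0.15 = -9.1444
θ' = 0.7630 + (17.9000/2.7)·tan(0.36)·0.15 = 1.1373
v' = 17.9000 + 2.1000·0.15 = 18.2150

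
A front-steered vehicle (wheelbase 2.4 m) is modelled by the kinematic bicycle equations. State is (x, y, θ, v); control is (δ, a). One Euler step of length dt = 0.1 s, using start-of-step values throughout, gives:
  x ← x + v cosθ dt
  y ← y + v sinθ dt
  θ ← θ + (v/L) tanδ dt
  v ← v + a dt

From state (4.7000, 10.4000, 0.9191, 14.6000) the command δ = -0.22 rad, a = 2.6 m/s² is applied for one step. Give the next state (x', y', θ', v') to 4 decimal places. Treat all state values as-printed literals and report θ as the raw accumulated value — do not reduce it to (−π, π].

(5.5855, 11.5608, 0.7831, 14.8600)

x' = 4.7000 + 14.6000·cos(0.9191)·0.1 = 5.5855
y' = 10.4000 + 14.6000·sin(0.9191)·0.1 = 11.5608
θ' = 0.9191 + (14.6000/2.4)·tan(-0.22)·0.1 = 0.7831
v' = 14.6000 + 2.6000·0.1 = 14.8600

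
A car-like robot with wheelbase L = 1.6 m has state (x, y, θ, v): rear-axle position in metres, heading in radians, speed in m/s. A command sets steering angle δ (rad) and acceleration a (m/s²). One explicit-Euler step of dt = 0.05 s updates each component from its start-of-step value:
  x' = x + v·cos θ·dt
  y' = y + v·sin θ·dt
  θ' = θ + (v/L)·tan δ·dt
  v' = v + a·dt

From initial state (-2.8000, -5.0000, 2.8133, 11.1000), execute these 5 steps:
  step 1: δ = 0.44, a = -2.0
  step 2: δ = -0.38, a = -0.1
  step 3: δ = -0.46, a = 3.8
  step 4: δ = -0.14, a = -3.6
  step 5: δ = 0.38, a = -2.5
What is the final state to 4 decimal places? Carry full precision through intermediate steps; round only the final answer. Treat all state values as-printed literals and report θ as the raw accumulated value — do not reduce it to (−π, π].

after step 1 (δ=0.44, a=-2.0): (-3.325360, -4.821053, 2.976602, 11.000000)
after step 2 (δ=-0.38, a=-0.1): (-3.867891, -4.730719, 2.839304, 10.995000)
after step 3 (δ=-0.46, a=3.8): (-4.392714, -4.567055, 2.669071, 11.185000)
after step 4 (δ=-0.14, a=-3.6): (-4.890683, -4.312522, 2.619814, 11.005000)
after step 5 (δ=0.38, a=-2.5): (-5.367713, -4.038265, 2.757175, 10.880000)

(-5.3677, -4.0383, 2.7572, 10.8800)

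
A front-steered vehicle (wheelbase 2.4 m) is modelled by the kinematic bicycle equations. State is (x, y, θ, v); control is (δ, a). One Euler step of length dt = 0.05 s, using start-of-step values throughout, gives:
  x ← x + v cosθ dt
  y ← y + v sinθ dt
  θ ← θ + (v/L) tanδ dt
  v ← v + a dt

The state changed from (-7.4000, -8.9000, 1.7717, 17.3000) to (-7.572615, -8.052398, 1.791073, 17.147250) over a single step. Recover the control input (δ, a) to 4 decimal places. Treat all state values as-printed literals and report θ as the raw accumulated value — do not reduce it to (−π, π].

δ = 0.0537, a = -3.0550

a = (v'−v)/dt = (-0.152750)/0.05 = -3.0550
Δθ = θ'−θ = 0.019373;  (v·dt/L) = 17.3000·0.05/2.4 = 0.360417
tan δ = Δθ·L/(v·dt) = 0.053752  →  δ = 0.0537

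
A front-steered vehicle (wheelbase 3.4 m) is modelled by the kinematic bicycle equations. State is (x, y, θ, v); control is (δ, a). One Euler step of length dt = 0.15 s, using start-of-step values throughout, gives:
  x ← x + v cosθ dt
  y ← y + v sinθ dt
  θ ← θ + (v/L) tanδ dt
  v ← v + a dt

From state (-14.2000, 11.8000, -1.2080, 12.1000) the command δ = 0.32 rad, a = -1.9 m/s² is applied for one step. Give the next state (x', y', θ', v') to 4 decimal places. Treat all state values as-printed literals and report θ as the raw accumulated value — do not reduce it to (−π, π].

(-13.5559, 10.1031, -1.0311, 11.8150)

x' = -14.2000 + 12.1000·cos(-1.2080)·0.15 = -13.5559
y' = 11.8000 + 12.1000·sin(-1.2080)·0.15 = 10.1031
θ' = -1.2080 + (12.1000/3.4)·tan(0.32)·0.15 = -1.0311
v' = 12.1000 − 1.9000·0.15 = 11.8150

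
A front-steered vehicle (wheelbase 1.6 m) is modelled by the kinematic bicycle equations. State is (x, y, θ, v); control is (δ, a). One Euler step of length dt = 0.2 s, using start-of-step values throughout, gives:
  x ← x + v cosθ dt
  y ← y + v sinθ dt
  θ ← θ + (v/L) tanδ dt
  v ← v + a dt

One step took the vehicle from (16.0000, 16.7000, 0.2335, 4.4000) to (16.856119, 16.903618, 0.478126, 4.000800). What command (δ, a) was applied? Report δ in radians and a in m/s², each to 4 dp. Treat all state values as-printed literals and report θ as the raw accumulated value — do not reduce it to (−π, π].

δ = 0.4185, a = -1.9960

a = (v'−v)/dt = (-0.399200)/0.2 = -1.9960
Δθ = θ'−θ = 0.244626;  (v·dt/L) = 4.4000·0.2/1.6 = 0.550000
tan δ = Δθ·L/(v·dt) = 0.444775  →  δ = 0.4185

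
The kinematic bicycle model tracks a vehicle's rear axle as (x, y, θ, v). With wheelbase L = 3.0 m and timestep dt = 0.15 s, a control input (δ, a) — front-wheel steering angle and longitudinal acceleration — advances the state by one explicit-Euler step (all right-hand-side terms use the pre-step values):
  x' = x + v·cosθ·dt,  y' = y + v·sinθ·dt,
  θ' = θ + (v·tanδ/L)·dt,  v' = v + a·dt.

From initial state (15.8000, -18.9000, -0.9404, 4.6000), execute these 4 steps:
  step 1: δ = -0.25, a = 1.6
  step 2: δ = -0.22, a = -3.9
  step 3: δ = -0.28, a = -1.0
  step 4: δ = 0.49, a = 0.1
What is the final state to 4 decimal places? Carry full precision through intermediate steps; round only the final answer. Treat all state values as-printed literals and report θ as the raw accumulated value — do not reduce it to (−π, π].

after step 1 (δ=-0.25, a=1.6): (16.206731, -19.457378, -0.999129, 4.840000)
after step 2 (δ=-0.22, a=-3.9): (16.599522, -20.067944, -1.053245, 4.255000)
after step 3 (δ=-0.28, a=-1.0): (16.915299, -20.622604, -1.114422, 4.105000)
after step 4 (δ=0.49, a=0.1): (17.186658, -21.175336, -1.004944, 4.120000)

(17.1867, -21.1753, -1.0049, 4.1200)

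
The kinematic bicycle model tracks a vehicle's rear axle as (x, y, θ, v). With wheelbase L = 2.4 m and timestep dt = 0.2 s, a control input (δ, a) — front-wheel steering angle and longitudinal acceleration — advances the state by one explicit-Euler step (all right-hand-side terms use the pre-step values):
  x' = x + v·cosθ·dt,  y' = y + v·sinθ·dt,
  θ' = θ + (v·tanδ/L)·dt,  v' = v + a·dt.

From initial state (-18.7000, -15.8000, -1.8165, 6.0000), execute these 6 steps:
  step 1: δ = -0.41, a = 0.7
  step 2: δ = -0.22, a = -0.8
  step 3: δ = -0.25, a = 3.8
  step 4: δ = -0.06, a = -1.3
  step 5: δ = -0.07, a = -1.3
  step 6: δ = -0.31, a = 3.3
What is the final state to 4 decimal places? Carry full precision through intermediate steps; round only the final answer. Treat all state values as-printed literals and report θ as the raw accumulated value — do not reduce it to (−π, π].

after step 1 (δ=-0.41, a=0.7): (-18.991887, -16.963960, -2.033816, 6.140000)
after step 2 (δ=-0.22, a=-0.8): (-19.540375, -18.062661, -2.148234, 5.980000)
after step 3 (δ=-0.25, a=3.8): (-20.193246, -19.064746, -2.275480, 6.740000)
after step 4 (δ=-0.06, a=-1.3): (-21.066470, -20.091675, -2.309220, 6.480000)
after step 5 (δ=-0.07, a=-1.3): (-21.938838, -21.050107, -2.347082, 6.220000)
after step 6 (δ=-0.31, a=3.3): (-22.810427, -21.937727, -2.513118, 6.880000)

(-22.8104, -21.9377, -2.5131, 6.8800)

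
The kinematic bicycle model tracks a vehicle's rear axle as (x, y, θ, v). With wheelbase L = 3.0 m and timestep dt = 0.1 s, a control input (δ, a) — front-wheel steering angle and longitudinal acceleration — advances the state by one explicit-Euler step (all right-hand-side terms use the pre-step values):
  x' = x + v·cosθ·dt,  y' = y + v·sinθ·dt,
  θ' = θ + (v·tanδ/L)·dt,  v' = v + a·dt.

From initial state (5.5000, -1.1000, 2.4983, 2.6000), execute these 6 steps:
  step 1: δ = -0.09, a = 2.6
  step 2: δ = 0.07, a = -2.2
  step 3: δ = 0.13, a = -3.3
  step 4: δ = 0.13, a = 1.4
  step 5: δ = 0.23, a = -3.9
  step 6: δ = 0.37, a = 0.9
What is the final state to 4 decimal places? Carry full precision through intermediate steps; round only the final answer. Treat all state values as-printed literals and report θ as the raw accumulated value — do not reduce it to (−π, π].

(4.2986, -0.2156, 2.5645, 2.1500)

after step 1 (δ=-0.09, a=2.6): (5.291967, -0.944043, 2.490479, 2.860000)
after step 2 (δ=0.07, a=-2.2): (5.064480, -0.770707, 2.497163, 2.640000)
after step 3 (δ=0.13, a=-3.3): (4.853428, -0.612111, 2.508668, 2.310000)
after step 4 (δ=0.13, a=1.4): (4.667172, -0.475473, 2.518735, 2.450000)
after step 5 (δ=0.23, a=-3.9): (4.468179, -0.332550, 2.537856, 2.060000)
after step 6 (δ=0.37, a=0.9): (4.298596, -0.215599, 2.564490, 2.150000)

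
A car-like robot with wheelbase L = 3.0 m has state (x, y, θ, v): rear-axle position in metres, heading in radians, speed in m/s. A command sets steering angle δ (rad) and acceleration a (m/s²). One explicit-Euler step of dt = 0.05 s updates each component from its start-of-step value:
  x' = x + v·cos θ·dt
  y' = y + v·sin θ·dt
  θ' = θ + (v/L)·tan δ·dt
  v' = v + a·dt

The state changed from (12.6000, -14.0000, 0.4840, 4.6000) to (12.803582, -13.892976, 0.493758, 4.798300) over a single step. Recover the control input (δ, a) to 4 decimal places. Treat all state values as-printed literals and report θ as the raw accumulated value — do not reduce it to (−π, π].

δ = 0.1266, a = 3.9660

a = (v'−v)/dt = (0.198300)/0.05 = 3.9660
Δθ = θ'−θ = 0.009758;  (v·dt/L) = 4.6000·0.05/3.0 = 0.076667
tan δ = Δθ·L/(v·dt) = 0.127278  →  δ = 0.1266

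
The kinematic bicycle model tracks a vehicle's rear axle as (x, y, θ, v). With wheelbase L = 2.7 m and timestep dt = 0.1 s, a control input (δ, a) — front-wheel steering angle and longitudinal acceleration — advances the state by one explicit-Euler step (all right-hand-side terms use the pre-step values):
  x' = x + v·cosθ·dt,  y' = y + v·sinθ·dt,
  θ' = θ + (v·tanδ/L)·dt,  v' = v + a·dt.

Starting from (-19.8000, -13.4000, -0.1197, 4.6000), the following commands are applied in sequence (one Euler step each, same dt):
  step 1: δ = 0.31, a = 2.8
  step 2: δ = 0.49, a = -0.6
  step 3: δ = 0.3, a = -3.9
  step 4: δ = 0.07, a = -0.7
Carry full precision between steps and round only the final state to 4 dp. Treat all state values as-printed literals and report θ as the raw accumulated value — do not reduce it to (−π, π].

(-17.9332, -13.4333, 0.0980, 4.3600)

after step 1 (δ=0.31, a=2.8): (-19.343292, -13.454931, -0.065126, 4.880000)
after step 2 (δ=0.49, a=-0.6): (-18.856326, -13.486689, 0.031279, 4.820000)
after step 3 (δ=0.3, a=-3.9): (-18.374562, -13.471615, 0.086502, 4.430000)
after step 4 (δ=0.07, a=-0.7): (-17.933218, -13.433343, 0.098006, 4.360000)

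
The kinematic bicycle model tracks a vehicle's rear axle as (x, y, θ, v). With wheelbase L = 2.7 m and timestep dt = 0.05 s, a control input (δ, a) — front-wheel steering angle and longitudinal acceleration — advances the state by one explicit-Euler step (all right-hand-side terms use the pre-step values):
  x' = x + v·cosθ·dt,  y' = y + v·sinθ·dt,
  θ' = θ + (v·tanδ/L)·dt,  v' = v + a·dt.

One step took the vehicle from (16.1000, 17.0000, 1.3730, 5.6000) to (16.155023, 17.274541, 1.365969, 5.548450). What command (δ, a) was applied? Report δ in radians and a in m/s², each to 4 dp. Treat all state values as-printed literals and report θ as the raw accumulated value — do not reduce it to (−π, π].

a = (v'−v)/dt = (-0.051550)/0.05 = -1.0310
Δθ = θ'−θ = -0.007031;  (v·dt/L) = 5.6000·0.05/2.7 = 0.103704
tan δ = Δθ·L/(v·dt) = -0.067799  →  δ = -0.0677

δ = -0.0677, a = -1.0310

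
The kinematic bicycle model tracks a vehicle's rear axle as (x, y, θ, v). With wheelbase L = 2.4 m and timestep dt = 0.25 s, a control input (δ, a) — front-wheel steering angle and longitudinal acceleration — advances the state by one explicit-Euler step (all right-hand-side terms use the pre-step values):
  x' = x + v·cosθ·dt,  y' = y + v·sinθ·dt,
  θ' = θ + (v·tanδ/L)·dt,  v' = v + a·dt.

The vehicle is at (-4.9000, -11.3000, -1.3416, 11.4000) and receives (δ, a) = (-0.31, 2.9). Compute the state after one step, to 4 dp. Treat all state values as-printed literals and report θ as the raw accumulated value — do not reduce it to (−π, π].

x' = -4.9000 + 11.4000·cos(-1.3416)·0.25 = -4.2525
y' = -11.3000 + 11.4000·sin(-1.3416)·0.25 = -14.0755
θ' = -1.3416 + (11.4000/2.4)·tan(-0.31)·0.25 = -1.7220
v' = 11.4000 + 2.9000·0.25 = 12.1250

(-4.2525, -14.0755, -1.7220, 12.1250)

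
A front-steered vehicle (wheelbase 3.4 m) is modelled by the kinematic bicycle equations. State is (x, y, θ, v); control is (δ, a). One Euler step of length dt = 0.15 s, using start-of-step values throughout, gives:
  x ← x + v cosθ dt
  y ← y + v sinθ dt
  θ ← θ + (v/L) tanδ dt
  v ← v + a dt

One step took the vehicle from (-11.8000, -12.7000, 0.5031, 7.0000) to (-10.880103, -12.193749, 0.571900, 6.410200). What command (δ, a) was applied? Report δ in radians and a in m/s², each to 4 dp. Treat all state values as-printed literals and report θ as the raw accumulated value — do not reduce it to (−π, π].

a = (v'−v)/dt = (-0.589800)/0.15 = -3.9320
Δθ = θ'−θ = 0.068800;  (v·dt/L) = 7.0000·0.15/3.4 = 0.308824
tan δ = Δθ·L/(v·dt) = 0.222781  →  δ = 0.2192

δ = 0.2192, a = -3.9320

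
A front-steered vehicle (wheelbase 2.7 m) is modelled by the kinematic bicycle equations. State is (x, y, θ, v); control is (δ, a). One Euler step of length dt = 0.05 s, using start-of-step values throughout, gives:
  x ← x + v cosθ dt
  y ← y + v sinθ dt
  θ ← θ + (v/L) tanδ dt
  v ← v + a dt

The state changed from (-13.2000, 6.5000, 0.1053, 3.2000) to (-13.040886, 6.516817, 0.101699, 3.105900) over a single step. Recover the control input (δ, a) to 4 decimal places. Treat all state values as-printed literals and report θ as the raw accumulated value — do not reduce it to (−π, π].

a = (v'−v)/dt = (-0.094100)/0.05 = -1.8820
Δθ = θ'−θ = -0.003601;  (v·dt/L) = 3.2000·0.05/2.7 = 0.059259
tan δ = Δθ·L/(v·dt) = -0.060767  →  δ = -0.0607

δ = -0.0607, a = -1.8820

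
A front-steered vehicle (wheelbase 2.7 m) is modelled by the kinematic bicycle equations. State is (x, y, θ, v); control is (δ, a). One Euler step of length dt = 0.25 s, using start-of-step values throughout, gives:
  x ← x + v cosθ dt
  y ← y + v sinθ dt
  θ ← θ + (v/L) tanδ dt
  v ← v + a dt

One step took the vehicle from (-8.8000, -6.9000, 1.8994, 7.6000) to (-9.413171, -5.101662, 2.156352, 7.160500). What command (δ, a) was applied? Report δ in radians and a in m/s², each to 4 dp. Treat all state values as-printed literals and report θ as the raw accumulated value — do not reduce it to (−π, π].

a = (v'−v)/dt = (-0.439500)/0.25 = -1.7580
Δθ = θ'−θ = 0.256952;  (v·dt/L) = 7.6000·0.25/2.7 = 0.703704
tan δ = Δθ·L/(v·dt) = 0.365142  →  δ = 0.3501

δ = 0.3501, a = -1.7580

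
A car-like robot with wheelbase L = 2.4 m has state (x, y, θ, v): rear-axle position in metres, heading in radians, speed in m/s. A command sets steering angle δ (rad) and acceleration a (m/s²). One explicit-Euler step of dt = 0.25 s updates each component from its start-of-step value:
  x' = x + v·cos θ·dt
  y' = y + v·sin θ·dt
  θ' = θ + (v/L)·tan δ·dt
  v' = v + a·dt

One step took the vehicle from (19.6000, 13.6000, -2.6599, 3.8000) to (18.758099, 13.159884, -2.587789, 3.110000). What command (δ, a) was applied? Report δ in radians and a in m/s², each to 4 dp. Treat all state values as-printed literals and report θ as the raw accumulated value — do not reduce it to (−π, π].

a = (v'−v)/dt = (-0.690000)/0.25 = -2.7600
Δθ = θ'−θ = 0.072111;  (v·dt/L) = 3.8000·0.25/2.4 = 0.395833
tan δ = Δθ·L/(v·dt) = 0.182175  →  δ = 0.1802

δ = 0.1802, a = -2.7600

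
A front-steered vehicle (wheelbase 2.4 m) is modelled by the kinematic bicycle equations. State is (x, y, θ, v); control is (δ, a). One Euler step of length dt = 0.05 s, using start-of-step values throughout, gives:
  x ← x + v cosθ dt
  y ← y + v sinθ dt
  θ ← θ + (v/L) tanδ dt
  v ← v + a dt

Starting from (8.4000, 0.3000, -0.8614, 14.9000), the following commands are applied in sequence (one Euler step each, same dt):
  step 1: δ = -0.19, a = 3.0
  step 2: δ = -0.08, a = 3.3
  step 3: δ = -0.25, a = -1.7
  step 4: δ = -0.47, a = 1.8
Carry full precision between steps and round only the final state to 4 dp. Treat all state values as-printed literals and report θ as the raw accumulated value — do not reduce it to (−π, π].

(10.1766, -2.1290, -1.1873, 15.2200)

after step 1 (δ=-0.19, a=3.0): (8.885275, -0.265273, -0.921099, 15.050000)
after step 2 (δ=-0.08, a=3.3): (9.340496, -0.864464, -0.946236, 15.215000)
after step 3 (δ=-0.25, a=-1.7): (9.785338, -1.481600, -1.027174, 15.130000)
after step 4 (δ=-0.47, a=1.8): (10.176629, -2.129043, -1.187289, 15.220000)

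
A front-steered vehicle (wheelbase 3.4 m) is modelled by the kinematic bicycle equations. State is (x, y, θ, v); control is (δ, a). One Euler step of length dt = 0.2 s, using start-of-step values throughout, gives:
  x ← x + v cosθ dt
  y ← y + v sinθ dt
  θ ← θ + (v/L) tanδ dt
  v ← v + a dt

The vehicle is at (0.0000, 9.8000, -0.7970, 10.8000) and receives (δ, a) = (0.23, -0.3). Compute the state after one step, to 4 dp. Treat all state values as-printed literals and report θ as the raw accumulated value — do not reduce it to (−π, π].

(1.5095, 8.2550, -0.6483, 10.7400)

x' = 0.0000 + 10.8000·cos(-0.7970)·0.2 = 1.5095
y' = 9.8000 + 10.8000·sin(-0.7970)·0.2 = 8.2550
θ' = -0.7970 + (10.8000/3.4)·tan(0.23)·0.2 = -0.6483
v' = 10.8000 − 0.3000·0.2 = 10.7400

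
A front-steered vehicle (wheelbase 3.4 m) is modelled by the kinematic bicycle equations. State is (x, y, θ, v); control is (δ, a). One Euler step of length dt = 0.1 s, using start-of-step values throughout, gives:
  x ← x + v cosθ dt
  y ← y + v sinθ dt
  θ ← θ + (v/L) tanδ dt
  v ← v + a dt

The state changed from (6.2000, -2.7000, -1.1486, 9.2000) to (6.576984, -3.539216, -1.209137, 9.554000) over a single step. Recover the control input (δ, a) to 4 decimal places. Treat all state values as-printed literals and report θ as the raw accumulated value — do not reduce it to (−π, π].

a = (v'−v)/dt = (0.354000)/0.1 = 3.5400
Δθ = θ'−θ = -0.060537;  (v·dt/L) = 9.2000·0.1/3.4 = 0.270588
tan δ = Δθ·L/(v·dt) = -0.223724  →  δ = -0.2201

δ = -0.2201, a = 3.5400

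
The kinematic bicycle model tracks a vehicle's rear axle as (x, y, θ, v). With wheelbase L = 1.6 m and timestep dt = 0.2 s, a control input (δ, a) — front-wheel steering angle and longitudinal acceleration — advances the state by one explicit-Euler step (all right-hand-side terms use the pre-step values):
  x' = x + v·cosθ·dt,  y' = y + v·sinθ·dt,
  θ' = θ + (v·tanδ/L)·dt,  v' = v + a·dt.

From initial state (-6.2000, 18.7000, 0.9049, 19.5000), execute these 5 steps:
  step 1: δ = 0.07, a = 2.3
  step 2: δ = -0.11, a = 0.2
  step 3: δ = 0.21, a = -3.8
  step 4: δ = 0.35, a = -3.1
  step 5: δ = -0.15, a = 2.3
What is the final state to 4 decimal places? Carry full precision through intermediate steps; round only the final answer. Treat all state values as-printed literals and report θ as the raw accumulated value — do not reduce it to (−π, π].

(-0.4268, 34.8761, 1.8592, 19.0800)

after step 1 (δ=0.07, a=2.3): (-3.790720, 21.766817, 1.075804, 19.960000)
after step 2 (δ=-0.11, a=0.2): (-1.894421, 25.279667, 0.800242, 20.000000)
after step 3 (δ=0.21, a=-3.8): (0.891712, 28.149766, 1.333098, 19.240000)
after step 4 (δ=0.35, a=-3.1): (1.797786, 31.889570, 2.210992, 18.620000)
after step 5 (δ=-0.15, a=2.3): (-0.426753, 34.876140, 1.859224, 19.080000)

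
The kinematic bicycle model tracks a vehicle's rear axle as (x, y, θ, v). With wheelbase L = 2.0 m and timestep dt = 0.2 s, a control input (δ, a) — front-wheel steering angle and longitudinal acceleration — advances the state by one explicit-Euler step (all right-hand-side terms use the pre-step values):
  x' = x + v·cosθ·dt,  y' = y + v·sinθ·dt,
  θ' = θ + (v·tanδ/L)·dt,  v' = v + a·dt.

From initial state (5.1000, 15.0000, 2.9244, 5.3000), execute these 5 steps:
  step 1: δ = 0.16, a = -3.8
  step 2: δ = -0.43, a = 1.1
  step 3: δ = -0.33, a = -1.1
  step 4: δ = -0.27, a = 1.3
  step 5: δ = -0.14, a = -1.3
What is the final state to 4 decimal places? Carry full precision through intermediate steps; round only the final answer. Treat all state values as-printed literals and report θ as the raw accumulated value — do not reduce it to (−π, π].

(0.6951, 16.6671, 2.4454, 4.5400)

after step 1 (δ=0.16, a=-3.8): (4.064903, 15.228418, 3.009931, 4.540000)
after step 2 (δ=-0.43, a=1.1): (3.164762, 15.347622, 2.801717, 4.760000)
after step 3 (δ=-0.33, a=-1.1): (2.267220, 15.664990, 2.638675, 4.540000)
after step 4 (δ=-0.27, a=1.3): (1.471648, 16.102631, 2.513027, 4.800000)
after step 5 (δ=-0.14, a=-1.3): (0.695131, 16.667097, 2.445385, 4.540000)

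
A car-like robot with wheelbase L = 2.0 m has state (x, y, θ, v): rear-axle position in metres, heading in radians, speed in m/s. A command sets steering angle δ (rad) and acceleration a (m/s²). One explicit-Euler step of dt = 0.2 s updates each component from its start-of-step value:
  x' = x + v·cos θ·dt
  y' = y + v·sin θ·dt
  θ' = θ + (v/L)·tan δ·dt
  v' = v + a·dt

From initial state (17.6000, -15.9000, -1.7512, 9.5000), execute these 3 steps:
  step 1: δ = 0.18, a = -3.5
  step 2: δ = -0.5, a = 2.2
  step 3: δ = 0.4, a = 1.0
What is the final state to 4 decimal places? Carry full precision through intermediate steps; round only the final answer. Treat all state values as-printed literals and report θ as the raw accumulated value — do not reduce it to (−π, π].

(16.3789, -21.1612, -1.6684, 9.4400)

after step 1 (δ=0.18, a=-3.5): (17.259089, -17.769166, -1.578329, 8.800000)
after step 2 (δ=-0.5, a=2.2): (17.245832, -19.529116, -2.059075, 9.240000)
after step 3 (δ=0.4, a=1.0): (16.378923, -21.161161, -1.668414, 9.440000)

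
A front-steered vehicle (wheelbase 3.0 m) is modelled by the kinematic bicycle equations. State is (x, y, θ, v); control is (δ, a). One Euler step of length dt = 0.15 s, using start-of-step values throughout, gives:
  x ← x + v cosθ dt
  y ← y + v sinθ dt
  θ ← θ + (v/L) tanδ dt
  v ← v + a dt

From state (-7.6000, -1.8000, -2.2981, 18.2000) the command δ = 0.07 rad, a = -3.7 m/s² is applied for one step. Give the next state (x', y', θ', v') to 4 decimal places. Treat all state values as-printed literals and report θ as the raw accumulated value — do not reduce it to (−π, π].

(-9.4151, -3.8392, -2.2343, 17.6450)

x' = -7.6000 + 18.2000·cos(-2.2981)·0.15 = -9.4151
y' = -1.8000 + 18.2000·sin(-2.2981)·0.15 = -3.8392
θ' = -2.2981 + (18.2000/3.0)·tan(0.07)·0.15 = -2.2343
v' = 18.2000 − 3.7000·0.15 = 17.6450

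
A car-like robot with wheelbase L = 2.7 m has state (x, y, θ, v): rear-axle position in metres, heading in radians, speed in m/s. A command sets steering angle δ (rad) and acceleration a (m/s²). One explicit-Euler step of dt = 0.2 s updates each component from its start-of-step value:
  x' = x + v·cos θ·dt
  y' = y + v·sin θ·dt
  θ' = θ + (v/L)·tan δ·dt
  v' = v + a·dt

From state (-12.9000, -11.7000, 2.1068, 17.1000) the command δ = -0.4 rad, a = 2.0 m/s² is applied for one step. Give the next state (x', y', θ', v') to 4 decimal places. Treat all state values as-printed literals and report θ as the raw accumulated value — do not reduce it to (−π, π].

(-14.6466, -8.7596, 1.5713, 17.5000)

x' = -12.9000 + 17.1000·cos(2.1068)·0.2 = -14.6466
y' = -11.7000 + 17.1000·sin(2.1068)·0.2 = -8.7596
θ' = 2.1068 + (17.1000/2.7)·tan(-0.4)·0.2 = 1.5713
v' = 17.1000 + 2.0000·0.2 = 17.5000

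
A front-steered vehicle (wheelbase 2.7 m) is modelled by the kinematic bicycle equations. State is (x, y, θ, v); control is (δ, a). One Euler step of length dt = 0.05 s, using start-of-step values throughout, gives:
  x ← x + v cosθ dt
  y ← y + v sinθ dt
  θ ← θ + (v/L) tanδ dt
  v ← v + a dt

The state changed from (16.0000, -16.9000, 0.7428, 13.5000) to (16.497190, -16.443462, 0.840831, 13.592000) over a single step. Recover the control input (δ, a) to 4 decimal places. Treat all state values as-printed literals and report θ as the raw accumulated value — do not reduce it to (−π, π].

a = (v'−v)/dt = (0.092000)/0.05 = 1.8400
Δθ = θ'−θ = 0.098031;  (v·dt/L) = 13.5000·0.05/2.7 = 0.250000
tan δ = Δθ·L/(v·dt) = 0.392124  →  δ = 0.3737

δ = 0.3737, a = 1.8400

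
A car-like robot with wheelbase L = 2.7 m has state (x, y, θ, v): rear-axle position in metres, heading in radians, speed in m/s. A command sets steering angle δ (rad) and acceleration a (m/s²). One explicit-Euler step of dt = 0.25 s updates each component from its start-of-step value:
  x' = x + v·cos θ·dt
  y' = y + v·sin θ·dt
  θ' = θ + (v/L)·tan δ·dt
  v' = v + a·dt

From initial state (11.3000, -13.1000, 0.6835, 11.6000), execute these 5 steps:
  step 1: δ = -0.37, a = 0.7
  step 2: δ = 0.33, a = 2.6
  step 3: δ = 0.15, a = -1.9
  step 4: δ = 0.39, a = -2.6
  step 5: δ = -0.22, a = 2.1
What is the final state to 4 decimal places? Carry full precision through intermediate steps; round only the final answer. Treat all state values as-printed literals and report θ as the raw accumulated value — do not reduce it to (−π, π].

after step 1 (δ=-0.37, a=0.7): (13.548565, -11.268619, 0.266906, 11.775000)
after step 2 (δ=0.33, a=2.6): (16.388081, -10.492209, 0.640353, 12.425000)
after step 3 (δ=0.15, a=-1.9): (18.878935, -8.636291, 0.814229, 11.950000)
after step 4 (δ=0.39, a=-2.6): (20.929643, -6.463791, 1.269054, 11.300000)
after step 5 (δ=-0.22, a=2.1): (21.769189, -3.766424, 1.035081, 11.825000)

(21.7692, -3.7664, 1.0351, 11.8250)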